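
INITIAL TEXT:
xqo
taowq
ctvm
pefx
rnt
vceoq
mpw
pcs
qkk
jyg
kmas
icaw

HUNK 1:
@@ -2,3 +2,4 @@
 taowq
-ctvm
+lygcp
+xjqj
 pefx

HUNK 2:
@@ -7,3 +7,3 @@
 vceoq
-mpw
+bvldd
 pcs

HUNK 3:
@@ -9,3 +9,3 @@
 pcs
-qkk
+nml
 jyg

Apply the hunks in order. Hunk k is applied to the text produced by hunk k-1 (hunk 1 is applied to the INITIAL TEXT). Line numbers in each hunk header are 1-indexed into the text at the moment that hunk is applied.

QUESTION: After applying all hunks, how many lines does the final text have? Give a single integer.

Hunk 1: at line 2 remove [ctvm] add [lygcp,xjqj] -> 13 lines: xqo taowq lygcp xjqj pefx rnt vceoq mpw pcs qkk jyg kmas icaw
Hunk 2: at line 7 remove [mpw] add [bvldd] -> 13 lines: xqo taowq lygcp xjqj pefx rnt vceoq bvldd pcs qkk jyg kmas icaw
Hunk 3: at line 9 remove [qkk] add [nml] -> 13 lines: xqo taowq lygcp xjqj pefx rnt vceoq bvldd pcs nml jyg kmas icaw
Final line count: 13

Answer: 13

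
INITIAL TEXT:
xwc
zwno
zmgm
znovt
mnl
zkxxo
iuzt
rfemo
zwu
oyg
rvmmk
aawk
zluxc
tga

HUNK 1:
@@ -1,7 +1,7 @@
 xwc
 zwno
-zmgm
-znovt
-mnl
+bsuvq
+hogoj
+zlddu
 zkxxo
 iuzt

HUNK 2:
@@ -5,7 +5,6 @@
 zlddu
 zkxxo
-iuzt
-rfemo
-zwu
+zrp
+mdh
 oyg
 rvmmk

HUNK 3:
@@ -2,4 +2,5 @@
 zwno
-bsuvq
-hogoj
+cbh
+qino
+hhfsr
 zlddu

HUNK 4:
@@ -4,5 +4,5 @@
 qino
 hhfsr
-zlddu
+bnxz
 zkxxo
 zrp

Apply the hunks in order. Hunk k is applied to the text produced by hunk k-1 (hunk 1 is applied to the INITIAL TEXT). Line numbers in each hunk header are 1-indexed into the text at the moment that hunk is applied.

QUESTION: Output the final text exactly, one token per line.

Hunk 1: at line 1 remove [zmgm,znovt,mnl] add [bsuvq,hogoj,zlddu] -> 14 lines: xwc zwno bsuvq hogoj zlddu zkxxo iuzt rfemo zwu oyg rvmmk aawk zluxc tga
Hunk 2: at line 5 remove [iuzt,rfemo,zwu] add [zrp,mdh] -> 13 lines: xwc zwno bsuvq hogoj zlddu zkxxo zrp mdh oyg rvmmk aawk zluxc tga
Hunk 3: at line 2 remove [bsuvq,hogoj] add [cbh,qino,hhfsr] -> 14 lines: xwc zwno cbh qino hhfsr zlddu zkxxo zrp mdh oyg rvmmk aawk zluxc tga
Hunk 4: at line 4 remove [zlddu] add [bnxz] -> 14 lines: xwc zwno cbh qino hhfsr bnxz zkxxo zrp mdh oyg rvmmk aawk zluxc tga

Answer: xwc
zwno
cbh
qino
hhfsr
bnxz
zkxxo
zrp
mdh
oyg
rvmmk
aawk
zluxc
tga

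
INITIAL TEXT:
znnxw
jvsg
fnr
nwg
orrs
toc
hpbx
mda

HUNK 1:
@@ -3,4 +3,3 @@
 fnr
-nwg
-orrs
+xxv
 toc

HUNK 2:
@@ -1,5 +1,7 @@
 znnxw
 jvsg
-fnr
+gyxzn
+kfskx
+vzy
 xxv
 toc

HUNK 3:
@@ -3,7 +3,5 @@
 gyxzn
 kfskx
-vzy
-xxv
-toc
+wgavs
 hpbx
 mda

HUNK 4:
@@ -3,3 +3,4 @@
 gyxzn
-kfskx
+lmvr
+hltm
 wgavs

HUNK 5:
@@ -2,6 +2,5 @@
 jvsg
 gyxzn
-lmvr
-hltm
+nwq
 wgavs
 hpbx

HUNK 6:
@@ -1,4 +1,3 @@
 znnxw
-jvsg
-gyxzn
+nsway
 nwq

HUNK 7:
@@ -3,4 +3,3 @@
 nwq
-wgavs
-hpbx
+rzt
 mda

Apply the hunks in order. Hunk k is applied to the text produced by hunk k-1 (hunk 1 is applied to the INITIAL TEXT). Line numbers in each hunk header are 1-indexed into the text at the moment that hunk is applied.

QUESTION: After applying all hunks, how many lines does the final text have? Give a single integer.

Answer: 5

Derivation:
Hunk 1: at line 3 remove [nwg,orrs] add [xxv] -> 7 lines: znnxw jvsg fnr xxv toc hpbx mda
Hunk 2: at line 1 remove [fnr] add [gyxzn,kfskx,vzy] -> 9 lines: znnxw jvsg gyxzn kfskx vzy xxv toc hpbx mda
Hunk 3: at line 3 remove [vzy,xxv,toc] add [wgavs] -> 7 lines: znnxw jvsg gyxzn kfskx wgavs hpbx mda
Hunk 4: at line 3 remove [kfskx] add [lmvr,hltm] -> 8 lines: znnxw jvsg gyxzn lmvr hltm wgavs hpbx mda
Hunk 5: at line 2 remove [lmvr,hltm] add [nwq] -> 7 lines: znnxw jvsg gyxzn nwq wgavs hpbx mda
Hunk 6: at line 1 remove [jvsg,gyxzn] add [nsway] -> 6 lines: znnxw nsway nwq wgavs hpbx mda
Hunk 7: at line 3 remove [wgavs,hpbx] add [rzt] -> 5 lines: znnxw nsway nwq rzt mda
Final line count: 5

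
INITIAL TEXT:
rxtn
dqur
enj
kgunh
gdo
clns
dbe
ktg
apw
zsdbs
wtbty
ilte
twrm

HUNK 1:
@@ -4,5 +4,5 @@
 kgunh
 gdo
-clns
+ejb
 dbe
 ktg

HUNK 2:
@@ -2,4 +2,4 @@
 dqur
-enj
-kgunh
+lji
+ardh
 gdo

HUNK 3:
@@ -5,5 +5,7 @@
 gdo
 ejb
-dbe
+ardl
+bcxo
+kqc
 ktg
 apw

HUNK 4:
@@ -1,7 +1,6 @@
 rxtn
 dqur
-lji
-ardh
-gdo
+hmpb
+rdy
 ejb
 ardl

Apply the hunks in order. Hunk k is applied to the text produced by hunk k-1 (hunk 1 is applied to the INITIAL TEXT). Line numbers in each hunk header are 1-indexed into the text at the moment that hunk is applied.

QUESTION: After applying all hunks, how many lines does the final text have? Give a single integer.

Answer: 14

Derivation:
Hunk 1: at line 4 remove [clns] add [ejb] -> 13 lines: rxtn dqur enj kgunh gdo ejb dbe ktg apw zsdbs wtbty ilte twrm
Hunk 2: at line 2 remove [enj,kgunh] add [lji,ardh] -> 13 lines: rxtn dqur lji ardh gdo ejb dbe ktg apw zsdbs wtbty ilte twrm
Hunk 3: at line 5 remove [dbe] add [ardl,bcxo,kqc] -> 15 lines: rxtn dqur lji ardh gdo ejb ardl bcxo kqc ktg apw zsdbs wtbty ilte twrm
Hunk 4: at line 1 remove [lji,ardh,gdo] add [hmpb,rdy] -> 14 lines: rxtn dqur hmpb rdy ejb ardl bcxo kqc ktg apw zsdbs wtbty ilte twrm
Final line count: 14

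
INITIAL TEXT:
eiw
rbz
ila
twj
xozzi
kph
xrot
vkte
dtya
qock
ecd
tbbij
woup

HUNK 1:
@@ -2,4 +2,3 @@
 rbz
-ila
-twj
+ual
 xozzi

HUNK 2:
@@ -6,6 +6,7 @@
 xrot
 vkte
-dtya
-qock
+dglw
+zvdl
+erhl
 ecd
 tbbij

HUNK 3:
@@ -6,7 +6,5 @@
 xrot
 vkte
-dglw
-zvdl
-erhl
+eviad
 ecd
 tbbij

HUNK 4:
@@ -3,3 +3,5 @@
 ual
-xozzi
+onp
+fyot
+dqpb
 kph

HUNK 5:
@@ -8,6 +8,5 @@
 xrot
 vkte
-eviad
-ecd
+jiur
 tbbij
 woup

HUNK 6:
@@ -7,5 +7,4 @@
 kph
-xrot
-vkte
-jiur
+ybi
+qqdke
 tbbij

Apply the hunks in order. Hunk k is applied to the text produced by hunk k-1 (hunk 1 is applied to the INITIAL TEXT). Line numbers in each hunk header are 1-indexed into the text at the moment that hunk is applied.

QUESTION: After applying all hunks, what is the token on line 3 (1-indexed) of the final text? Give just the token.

Answer: ual

Derivation:
Hunk 1: at line 2 remove [ila,twj] add [ual] -> 12 lines: eiw rbz ual xozzi kph xrot vkte dtya qock ecd tbbij woup
Hunk 2: at line 6 remove [dtya,qock] add [dglw,zvdl,erhl] -> 13 lines: eiw rbz ual xozzi kph xrot vkte dglw zvdl erhl ecd tbbij woup
Hunk 3: at line 6 remove [dglw,zvdl,erhl] add [eviad] -> 11 lines: eiw rbz ual xozzi kph xrot vkte eviad ecd tbbij woup
Hunk 4: at line 3 remove [xozzi] add [onp,fyot,dqpb] -> 13 lines: eiw rbz ual onp fyot dqpb kph xrot vkte eviad ecd tbbij woup
Hunk 5: at line 8 remove [eviad,ecd] add [jiur] -> 12 lines: eiw rbz ual onp fyot dqpb kph xrot vkte jiur tbbij woup
Hunk 6: at line 7 remove [xrot,vkte,jiur] add [ybi,qqdke] -> 11 lines: eiw rbz ual onp fyot dqpb kph ybi qqdke tbbij woup
Final line 3: ual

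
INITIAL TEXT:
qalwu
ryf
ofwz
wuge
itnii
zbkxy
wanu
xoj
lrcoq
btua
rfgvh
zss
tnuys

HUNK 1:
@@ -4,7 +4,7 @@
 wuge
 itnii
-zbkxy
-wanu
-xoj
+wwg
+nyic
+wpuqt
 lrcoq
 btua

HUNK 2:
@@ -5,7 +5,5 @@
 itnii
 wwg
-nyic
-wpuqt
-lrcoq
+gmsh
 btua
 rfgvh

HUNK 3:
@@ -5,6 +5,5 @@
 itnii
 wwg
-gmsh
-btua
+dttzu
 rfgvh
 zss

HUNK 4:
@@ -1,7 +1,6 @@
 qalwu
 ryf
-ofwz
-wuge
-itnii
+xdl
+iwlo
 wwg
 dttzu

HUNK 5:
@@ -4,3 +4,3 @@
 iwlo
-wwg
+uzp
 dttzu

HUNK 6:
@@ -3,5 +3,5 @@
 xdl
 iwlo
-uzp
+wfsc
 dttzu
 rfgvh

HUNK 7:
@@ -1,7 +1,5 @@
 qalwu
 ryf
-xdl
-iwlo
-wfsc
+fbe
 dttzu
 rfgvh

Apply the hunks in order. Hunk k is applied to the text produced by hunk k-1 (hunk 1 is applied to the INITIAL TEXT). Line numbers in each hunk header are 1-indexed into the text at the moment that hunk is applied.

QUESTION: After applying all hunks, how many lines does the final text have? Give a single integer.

Hunk 1: at line 4 remove [zbkxy,wanu,xoj] add [wwg,nyic,wpuqt] -> 13 lines: qalwu ryf ofwz wuge itnii wwg nyic wpuqt lrcoq btua rfgvh zss tnuys
Hunk 2: at line 5 remove [nyic,wpuqt,lrcoq] add [gmsh] -> 11 lines: qalwu ryf ofwz wuge itnii wwg gmsh btua rfgvh zss tnuys
Hunk 3: at line 5 remove [gmsh,btua] add [dttzu] -> 10 lines: qalwu ryf ofwz wuge itnii wwg dttzu rfgvh zss tnuys
Hunk 4: at line 1 remove [ofwz,wuge,itnii] add [xdl,iwlo] -> 9 lines: qalwu ryf xdl iwlo wwg dttzu rfgvh zss tnuys
Hunk 5: at line 4 remove [wwg] add [uzp] -> 9 lines: qalwu ryf xdl iwlo uzp dttzu rfgvh zss tnuys
Hunk 6: at line 3 remove [uzp] add [wfsc] -> 9 lines: qalwu ryf xdl iwlo wfsc dttzu rfgvh zss tnuys
Hunk 7: at line 1 remove [xdl,iwlo,wfsc] add [fbe] -> 7 lines: qalwu ryf fbe dttzu rfgvh zss tnuys
Final line count: 7

Answer: 7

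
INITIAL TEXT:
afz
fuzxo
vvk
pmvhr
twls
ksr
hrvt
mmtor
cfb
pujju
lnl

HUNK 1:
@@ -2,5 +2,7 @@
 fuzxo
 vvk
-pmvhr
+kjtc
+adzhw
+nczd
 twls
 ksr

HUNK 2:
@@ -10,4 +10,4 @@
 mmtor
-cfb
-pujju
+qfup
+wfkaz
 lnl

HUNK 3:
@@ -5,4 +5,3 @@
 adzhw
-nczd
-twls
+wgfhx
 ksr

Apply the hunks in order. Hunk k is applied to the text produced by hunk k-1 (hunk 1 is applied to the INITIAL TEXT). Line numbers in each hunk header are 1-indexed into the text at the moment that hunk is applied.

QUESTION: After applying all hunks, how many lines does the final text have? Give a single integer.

Answer: 12

Derivation:
Hunk 1: at line 2 remove [pmvhr] add [kjtc,adzhw,nczd] -> 13 lines: afz fuzxo vvk kjtc adzhw nczd twls ksr hrvt mmtor cfb pujju lnl
Hunk 2: at line 10 remove [cfb,pujju] add [qfup,wfkaz] -> 13 lines: afz fuzxo vvk kjtc adzhw nczd twls ksr hrvt mmtor qfup wfkaz lnl
Hunk 3: at line 5 remove [nczd,twls] add [wgfhx] -> 12 lines: afz fuzxo vvk kjtc adzhw wgfhx ksr hrvt mmtor qfup wfkaz lnl
Final line count: 12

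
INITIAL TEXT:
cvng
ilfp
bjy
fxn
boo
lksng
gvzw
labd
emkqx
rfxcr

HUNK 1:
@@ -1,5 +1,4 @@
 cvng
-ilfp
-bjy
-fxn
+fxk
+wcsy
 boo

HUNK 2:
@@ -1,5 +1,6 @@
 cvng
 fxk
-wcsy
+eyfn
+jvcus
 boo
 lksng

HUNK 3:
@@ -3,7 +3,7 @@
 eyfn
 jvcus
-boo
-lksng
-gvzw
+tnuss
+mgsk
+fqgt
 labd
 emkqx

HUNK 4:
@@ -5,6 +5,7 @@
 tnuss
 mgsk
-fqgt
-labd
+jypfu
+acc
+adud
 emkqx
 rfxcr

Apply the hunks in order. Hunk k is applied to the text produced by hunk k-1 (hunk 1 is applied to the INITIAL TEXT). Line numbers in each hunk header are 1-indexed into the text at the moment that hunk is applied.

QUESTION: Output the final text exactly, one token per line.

Hunk 1: at line 1 remove [ilfp,bjy,fxn] add [fxk,wcsy] -> 9 lines: cvng fxk wcsy boo lksng gvzw labd emkqx rfxcr
Hunk 2: at line 1 remove [wcsy] add [eyfn,jvcus] -> 10 lines: cvng fxk eyfn jvcus boo lksng gvzw labd emkqx rfxcr
Hunk 3: at line 3 remove [boo,lksng,gvzw] add [tnuss,mgsk,fqgt] -> 10 lines: cvng fxk eyfn jvcus tnuss mgsk fqgt labd emkqx rfxcr
Hunk 4: at line 5 remove [fqgt,labd] add [jypfu,acc,adud] -> 11 lines: cvng fxk eyfn jvcus tnuss mgsk jypfu acc adud emkqx rfxcr

Answer: cvng
fxk
eyfn
jvcus
tnuss
mgsk
jypfu
acc
adud
emkqx
rfxcr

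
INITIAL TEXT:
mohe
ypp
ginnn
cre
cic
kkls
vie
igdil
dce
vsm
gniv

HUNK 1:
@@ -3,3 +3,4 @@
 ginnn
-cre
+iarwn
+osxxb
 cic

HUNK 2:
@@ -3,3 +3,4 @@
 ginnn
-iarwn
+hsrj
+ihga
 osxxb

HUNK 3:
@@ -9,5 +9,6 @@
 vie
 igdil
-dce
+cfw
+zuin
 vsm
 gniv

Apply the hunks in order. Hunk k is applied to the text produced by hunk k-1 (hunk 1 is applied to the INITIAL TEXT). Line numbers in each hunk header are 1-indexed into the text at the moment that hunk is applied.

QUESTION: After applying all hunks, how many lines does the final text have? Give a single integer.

Answer: 14

Derivation:
Hunk 1: at line 3 remove [cre] add [iarwn,osxxb] -> 12 lines: mohe ypp ginnn iarwn osxxb cic kkls vie igdil dce vsm gniv
Hunk 2: at line 3 remove [iarwn] add [hsrj,ihga] -> 13 lines: mohe ypp ginnn hsrj ihga osxxb cic kkls vie igdil dce vsm gniv
Hunk 3: at line 9 remove [dce] add [cfw,zuin] -> 14 lines: mohe ypp ginnn hsrj ihga osxxb cic kkls vie igdil cfw zuin vsm gniv
Final line count: 14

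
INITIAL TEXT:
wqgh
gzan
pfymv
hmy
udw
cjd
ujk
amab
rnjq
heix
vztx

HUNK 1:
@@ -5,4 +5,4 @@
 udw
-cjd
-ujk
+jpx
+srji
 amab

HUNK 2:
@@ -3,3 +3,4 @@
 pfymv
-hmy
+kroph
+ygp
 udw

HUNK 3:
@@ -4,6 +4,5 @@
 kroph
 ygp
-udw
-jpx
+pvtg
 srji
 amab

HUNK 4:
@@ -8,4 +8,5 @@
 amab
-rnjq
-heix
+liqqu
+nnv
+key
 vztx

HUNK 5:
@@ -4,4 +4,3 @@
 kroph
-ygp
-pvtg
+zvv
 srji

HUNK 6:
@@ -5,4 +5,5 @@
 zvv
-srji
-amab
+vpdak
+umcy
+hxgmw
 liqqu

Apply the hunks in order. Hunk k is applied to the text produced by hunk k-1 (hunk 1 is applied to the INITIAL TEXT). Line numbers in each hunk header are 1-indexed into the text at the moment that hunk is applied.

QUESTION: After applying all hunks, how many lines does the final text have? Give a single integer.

Hunk 1: at line 5 remove [cjd,ujk] add [jpx,srji] -> 11 lines: wqgh gzan pfymv hmy udw jpx srji amab rnjq heix vztx
Hunk 2: at line 3 remove [hmy] add [kroph,ygp] -> 12 lines: wqgh gzan pfymv kroph ygp udw jpx srji amab rnjq heix vztx
Hunk 3: at line 4 remove [udw,jpx] add [pvtg] -> 11 lines: wqgh gzan pfymv kroph ygp pvtg srji amab rnjq heix vztx
Hunk 4: at line 8 remove [rnjq,heix] add [liqqu,nnv,key] -> 12 lines: wqgh gzan pfymv kroph ygp pvtg srji amab liqqu nnv key vztx
Hunk 5: at line 4 remove [ygp,pvtg] add [zvv] -> 11 lines: wqgh gzan pfymv kroph zvv srji amab liqqu nnv key vztx
Hunk 6: at line 5 remove [srji,amab] add [vpdak,umcy,hxgmw] -> 12 lines: wqgh gzan pfymv kroph zvv vpdak umcy hxgmw liqqu nnv key vztx
Final line count: 12

Answer: 12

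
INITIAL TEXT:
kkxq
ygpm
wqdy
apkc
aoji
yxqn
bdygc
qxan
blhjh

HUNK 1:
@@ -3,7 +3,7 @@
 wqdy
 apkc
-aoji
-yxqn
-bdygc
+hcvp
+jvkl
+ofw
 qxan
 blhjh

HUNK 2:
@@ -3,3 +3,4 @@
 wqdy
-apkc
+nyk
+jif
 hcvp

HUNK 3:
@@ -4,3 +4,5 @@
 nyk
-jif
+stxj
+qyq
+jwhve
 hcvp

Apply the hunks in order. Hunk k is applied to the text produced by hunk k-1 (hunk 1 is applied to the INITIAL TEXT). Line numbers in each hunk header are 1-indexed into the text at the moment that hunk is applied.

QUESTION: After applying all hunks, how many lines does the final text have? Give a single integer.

Hunk 1: at line 3 remove [aoji,yxqn,bdygc] add [hcvp,jvkl,ofw] -> 9 lines: kkxq ygpm wqdy apkc hcvp jvkl ofw qxan blhjh
Hunk 2: at line 3 remove [apkc] add [nyk,jif] -> 10 lines: kkxq ygpm wqdy nyk jif hcvp jvkl ofw qxan blhjh
Hunk 3: at line 4 remove [jif] add [stxj,qyq,jwhve] -> 12 lines: kkxq ygpm wqdy nyk stxj qyq jwhve hcvp jvkl ofw qxan blhjh
Final line count: 12

Answer: 12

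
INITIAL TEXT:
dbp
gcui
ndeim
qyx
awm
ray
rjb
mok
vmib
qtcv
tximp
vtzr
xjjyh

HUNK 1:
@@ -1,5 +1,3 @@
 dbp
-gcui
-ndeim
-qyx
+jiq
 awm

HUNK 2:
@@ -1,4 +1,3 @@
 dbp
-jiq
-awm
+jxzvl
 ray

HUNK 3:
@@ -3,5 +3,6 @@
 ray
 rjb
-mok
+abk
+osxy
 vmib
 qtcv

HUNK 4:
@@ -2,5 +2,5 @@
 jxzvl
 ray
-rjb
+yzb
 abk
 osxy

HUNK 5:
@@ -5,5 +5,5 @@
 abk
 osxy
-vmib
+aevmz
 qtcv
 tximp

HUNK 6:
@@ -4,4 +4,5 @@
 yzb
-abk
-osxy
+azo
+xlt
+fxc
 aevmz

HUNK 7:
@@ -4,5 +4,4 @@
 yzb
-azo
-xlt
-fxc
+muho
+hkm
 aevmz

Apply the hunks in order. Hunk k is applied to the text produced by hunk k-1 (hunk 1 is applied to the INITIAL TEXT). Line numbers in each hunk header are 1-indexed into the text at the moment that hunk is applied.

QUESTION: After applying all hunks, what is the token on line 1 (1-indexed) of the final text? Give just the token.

Hunk 1: at line 1 remove [gcui,ndeim,qyx] add [jiq] -> 11 lines: dbp jiq awm ray rjb mok vmib qtcv tximp vtzr xjjyh
Hunk 2: at line 1 remove [jiq,awm] add [jxzvl] -> 10 lines: dbp jxzvl ray rjb mok vmib qtcv tximp vtzr xjjyh
Hunk 3: at line 3 remove [mok] add [abk,osxy] -> 11 lines: dbp jxzvl ray rjb abk osxy vmib qtcv tximp vtzr xjjyh
Hunk 4: at line 2 remove [rjb] add [yzb] -> 11 lines: dbp jxzvl ray yzb abk osxy vmib qtcv tximp vtzr xjjyh
Hunk 5: at line 5 remove [vmib] add [aevmz] -> 11 lines: dbp jxzvl ray yzb abk osxy aevmz qtcv tximp vtzr xjjyh
Hunk 6: at line 4 remove [abk,osxy] add [azo,xlt,fxc] -> 12 lines: dbp jxzvl ray yzb azo xlt fxc aevmz qtcv tximp vtzr xjjyh
Hunk 7: at line 4 remove [azo,xlt,fxc] add [muho,hkm] -> 11 lines: dbp jxzvl ray yzb muho hkm aevmz qtcv tximp vtzr xjjyh
Final line 1: dbp

Answer: dbp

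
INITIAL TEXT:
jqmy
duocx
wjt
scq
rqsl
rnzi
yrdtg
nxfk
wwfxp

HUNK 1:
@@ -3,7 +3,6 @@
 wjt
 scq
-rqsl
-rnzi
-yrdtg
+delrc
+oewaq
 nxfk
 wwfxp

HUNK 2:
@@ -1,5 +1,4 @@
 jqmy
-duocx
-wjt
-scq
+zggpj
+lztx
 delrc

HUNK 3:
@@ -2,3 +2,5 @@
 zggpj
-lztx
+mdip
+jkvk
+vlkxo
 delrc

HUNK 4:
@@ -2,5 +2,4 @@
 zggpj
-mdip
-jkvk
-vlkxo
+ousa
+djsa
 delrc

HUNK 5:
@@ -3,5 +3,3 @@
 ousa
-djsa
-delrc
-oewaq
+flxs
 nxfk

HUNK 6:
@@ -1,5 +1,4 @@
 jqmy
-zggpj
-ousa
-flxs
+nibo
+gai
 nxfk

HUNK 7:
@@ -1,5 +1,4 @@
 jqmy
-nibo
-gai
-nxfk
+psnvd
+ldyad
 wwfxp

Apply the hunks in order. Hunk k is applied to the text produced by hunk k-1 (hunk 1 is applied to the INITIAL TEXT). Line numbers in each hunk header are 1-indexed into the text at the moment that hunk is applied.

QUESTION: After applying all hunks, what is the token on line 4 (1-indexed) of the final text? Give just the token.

Answer: wwfxp

Derivation:
Hunk 1: at line 3 remove [rqsl,rnzi,yrdtg] add [delrc,oewaq] -> 8 lines: jqmy duocx wjt scq delrc oewaq nxfk wwfxp
Hunk 2: at line 1 remove [duocx,wjt,scq] add [zggpj,lztx] -> 7 lines: jqmy zggpj lztx delrc oewaq nxfk wwfxp
Hunk 3: at line 2 remove [lztx] add [mdip,jkvk,vlkxo] -> 9 lines: jqmy zggpj mdip jkvk vlkxo delrc oewaq nxfk wwfxp
Hunk 4: at line 2 remove [mdip,jkvk,vlkxo] add [ousa,djsa] -> 8 lines: jqmy zggpj ousa djsa delrc oewaq nxfk wwfxp
Hunk 5: at line 3 remove [djsa,delrc,oewaq] add [flxs] -> 6 lines: jqmy zggpj ousa flxs nxfk wwfxp
Hunk 6: at line 1 remove [zggpj,ousa,flxs] add [nibo,gai] -> 5 lines: jqmy nibo gai nxfk wwfxp
Hunk 7: at line 1 remove [nibo,gai,nxfk] add [psnvd,ldyad] -> 4 lines: jqmy psnvd ldyad wwfxp
Final line 4: wwfxp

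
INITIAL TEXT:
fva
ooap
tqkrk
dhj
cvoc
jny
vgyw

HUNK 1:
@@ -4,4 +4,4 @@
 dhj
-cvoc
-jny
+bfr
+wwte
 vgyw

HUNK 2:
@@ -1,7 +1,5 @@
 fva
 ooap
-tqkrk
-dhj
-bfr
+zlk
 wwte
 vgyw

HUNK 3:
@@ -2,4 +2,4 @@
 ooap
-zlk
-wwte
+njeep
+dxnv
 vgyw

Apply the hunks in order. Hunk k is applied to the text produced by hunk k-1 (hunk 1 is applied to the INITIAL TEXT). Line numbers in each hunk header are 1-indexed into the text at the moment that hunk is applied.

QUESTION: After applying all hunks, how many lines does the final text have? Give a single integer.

Hunk 1: at line 4 remove [cvoc,jny] add [bfr,wwte] -> 7 lines: fva ooap tqkrk dhj bfr wwte vgyw
Hunk 2: at line 1 remove [tqkrk,dhj,bfr] add [zlk] -> 5 lines: fva ooap zlk wwte vgyw
Hunk 3: at line 2 remove [zlk,wwte] add [njeep,dxnv] -> 5 lines: fva ooap njeep dxnv vgyw
Final line count: 5

Answer: 5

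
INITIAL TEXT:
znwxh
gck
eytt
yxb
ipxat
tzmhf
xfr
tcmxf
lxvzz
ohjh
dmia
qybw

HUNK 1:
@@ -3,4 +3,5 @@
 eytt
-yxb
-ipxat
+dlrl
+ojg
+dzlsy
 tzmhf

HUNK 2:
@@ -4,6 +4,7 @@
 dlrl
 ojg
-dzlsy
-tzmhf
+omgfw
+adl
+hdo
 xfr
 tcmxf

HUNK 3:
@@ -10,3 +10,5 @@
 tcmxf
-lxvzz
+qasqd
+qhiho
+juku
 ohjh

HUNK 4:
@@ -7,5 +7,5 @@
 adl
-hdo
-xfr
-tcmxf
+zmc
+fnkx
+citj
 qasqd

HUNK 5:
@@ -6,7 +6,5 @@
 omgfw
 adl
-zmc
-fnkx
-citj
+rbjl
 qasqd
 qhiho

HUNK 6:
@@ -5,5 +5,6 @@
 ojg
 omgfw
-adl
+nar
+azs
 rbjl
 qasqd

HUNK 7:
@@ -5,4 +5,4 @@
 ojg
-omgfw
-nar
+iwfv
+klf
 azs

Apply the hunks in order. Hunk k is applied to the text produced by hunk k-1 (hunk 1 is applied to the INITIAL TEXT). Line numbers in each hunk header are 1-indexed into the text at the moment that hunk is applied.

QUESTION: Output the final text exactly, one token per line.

Hunk 1: at line 3 remove [yxb,ipxat] add [dlrl,ojg,dzlsy] -> 13 lines: znwxh gck eytt dlrl ojg dzlsy tzmhf xfr tcmxf lxvzz ohjh dmia qybw
Hunk 2: at line 4 remove [dzlsy,tzmhf] add [omgfw,adl,hdo] -> 14 lines: znwxh gck eytt dlrl ojg omgfw adl hdo xfr tcmxf lxvzz ohjh dmia qybw
Hunk 3: at line 10 remove [lxvzz] add [qasqd,qhiho,juku] -> 16 lines: znwxh gck eytt dlrl ojg omgfw adl hdo xfr tcmxf qasqd qhiho juku ohjh dmia qybw
Hunk 4: at line 7 remove [hdo,xfr,tcmxf] add [zmc,fnkx,citj] -> 16 lines: znwxh gck eytt dlrl ojg omgfw adl zmc fnkx citj qasqd qhiho juku ohjh dmia qybw
Hunk 5: at line 6 remove [zmc,fnkx,citj] add [rbjl] -> 14 lines: znwxh gck eytt dlrl ojg omgfw adl rbjl qasqd qhiho juku ohjh dmia qybw
Hunk 6: at line 5 remove [adl] add [nar,azs] -> 15 lines: znwxh gck eytt dlrl ojg omgfw nar azs rbjl qasqd qhiho juku ohjh dmia qybw
Hunk 7: at line 5 remove [omgfw,nar] add [iwfv,klf] -> 15 lines: znwxh gck eytt dlrl ojg iwfv klf azs rbjl qasqd qhiho juku ohjh dmia qybw

Answer: znwxh
gck
eytt
dlrl
ojg
iwfv
klf
azs
rbjl
qasqd
qhiho
juku
ohjh
dmia
qybw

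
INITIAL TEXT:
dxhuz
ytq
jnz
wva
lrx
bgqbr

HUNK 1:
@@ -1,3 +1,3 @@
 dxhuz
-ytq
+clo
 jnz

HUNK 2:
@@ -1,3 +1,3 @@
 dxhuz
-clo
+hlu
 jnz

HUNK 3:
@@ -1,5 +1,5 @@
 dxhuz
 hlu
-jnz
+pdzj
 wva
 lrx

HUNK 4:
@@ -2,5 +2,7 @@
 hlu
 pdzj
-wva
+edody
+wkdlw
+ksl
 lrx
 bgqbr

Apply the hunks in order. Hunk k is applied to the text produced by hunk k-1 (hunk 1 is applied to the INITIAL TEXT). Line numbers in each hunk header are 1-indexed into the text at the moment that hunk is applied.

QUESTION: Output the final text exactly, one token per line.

Answer: dxhuz
hlu
pdzj
edody
wkdlw
ksl
lrx
bgqbr

Derivation:
Hunk 1: at line 1 remove [ytq] add [clo] -> 6 lines: dxhuz clo jnz wva lrx bgqbr
Hunk 2: at line 1 remove [clo] add [hlu] -> 6 lines: dxhuz hlu jnz wva lrx bgqbr
Hunk 3: at line 1 remove [jnz] add [pdzj] -> 6 lines: dxhuz hlu pdzj wva lrx bgqbr
Hunk 4: at line 2 remove [wva] add [edody,wkdlw,ksl] -> 8 lines: dxhuz hlu pdzj edody wkdlw ksl lrx bgqbr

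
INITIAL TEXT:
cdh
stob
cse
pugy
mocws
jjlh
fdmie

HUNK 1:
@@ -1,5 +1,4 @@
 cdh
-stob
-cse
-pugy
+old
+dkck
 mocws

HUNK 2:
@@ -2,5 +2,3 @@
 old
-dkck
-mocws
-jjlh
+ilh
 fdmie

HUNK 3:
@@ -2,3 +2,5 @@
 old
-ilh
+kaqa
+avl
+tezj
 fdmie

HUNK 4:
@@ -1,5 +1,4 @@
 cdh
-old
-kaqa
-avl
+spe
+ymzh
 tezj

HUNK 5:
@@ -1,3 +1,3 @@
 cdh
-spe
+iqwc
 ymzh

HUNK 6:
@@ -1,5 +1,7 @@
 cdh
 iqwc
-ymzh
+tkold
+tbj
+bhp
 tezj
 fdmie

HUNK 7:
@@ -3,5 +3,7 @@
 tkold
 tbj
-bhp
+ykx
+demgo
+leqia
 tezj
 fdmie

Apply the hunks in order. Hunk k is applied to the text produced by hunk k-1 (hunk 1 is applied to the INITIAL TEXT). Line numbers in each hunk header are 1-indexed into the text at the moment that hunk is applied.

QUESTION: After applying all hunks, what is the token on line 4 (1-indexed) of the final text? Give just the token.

Hunk 1: at line 1 remove [stob,cse,pugy] add [old,dkck] -> 6 lines: cdh old dkck mocws jjlh fdmie
Hunk 2: at line 2 remove [dkck,mocws,jjlh] add [ilh] -> 4 lines: cdh old ilh fdmie
Hunk 3: at line 2 remove [ilh] add [kaqa,avl,tezj] -> 6 lines: cdh old kaqa avl tezj fdmie
Hunk 4: at line 1 remove [old,kaqa,avl] add [spe,ymzh] -> 5 lines: cdh spe ymzh tezj fdmie
Hunk 5: at line 1 remove [spe] add [iqwc] -> 5 lines: cdh iqwc ymzh tezj fdmie
Hunk 6: at line 1 remove [ymzh] add [tkold,tbj,bhp] -> 7 lines: cdh iqwc tkold tbj bhp tezj fdmie
Hunk 7: at line 3 remove [bhp] add [ykx,demgo,leqia] -> 9 lines: cdh iqwc tkold tbj ykx demgo leqia tezj fdmie
Final line 4: tbj

Answer: tbj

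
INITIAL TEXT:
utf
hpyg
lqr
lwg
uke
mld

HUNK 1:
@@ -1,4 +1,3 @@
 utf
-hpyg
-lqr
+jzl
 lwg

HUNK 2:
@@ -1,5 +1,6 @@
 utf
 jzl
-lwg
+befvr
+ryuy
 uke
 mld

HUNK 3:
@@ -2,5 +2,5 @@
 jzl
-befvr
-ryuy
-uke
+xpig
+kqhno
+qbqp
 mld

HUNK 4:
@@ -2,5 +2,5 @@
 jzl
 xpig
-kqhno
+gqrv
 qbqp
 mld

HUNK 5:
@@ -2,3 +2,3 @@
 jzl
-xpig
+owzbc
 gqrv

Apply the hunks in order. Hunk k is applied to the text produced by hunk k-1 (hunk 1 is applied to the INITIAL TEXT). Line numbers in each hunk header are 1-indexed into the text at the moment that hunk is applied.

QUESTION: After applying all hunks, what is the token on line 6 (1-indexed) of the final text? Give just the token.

Answer: mld

Derivation:
Hunk 1: at line 1 remove [hpyg,lqr] add [jzl] -> 5 lines: utf jzl lwg uke mld
Hunk 2: at line 1 remove [lwg] add [befvr,ryuy] -> 6 lines: utf jzl befvr ryuy uke mld
Hunk 3: at line 2 remove [befvr,ryuy,uke] add [xpig,kqhno,qbqp] -> 6 lines: utf jzl xpig kqhno qbqp mld
Hunk 4: at line 2 remove [kqhno] add [gqrv] -> 6 lines: utf jzl xpig gqrv qbqp mld
Hunk 5: at line 2 remove [xpig] add [owzbc] -> 6 lines: utf jzl owzbc gqrv qbqp mld
Final line 6: mld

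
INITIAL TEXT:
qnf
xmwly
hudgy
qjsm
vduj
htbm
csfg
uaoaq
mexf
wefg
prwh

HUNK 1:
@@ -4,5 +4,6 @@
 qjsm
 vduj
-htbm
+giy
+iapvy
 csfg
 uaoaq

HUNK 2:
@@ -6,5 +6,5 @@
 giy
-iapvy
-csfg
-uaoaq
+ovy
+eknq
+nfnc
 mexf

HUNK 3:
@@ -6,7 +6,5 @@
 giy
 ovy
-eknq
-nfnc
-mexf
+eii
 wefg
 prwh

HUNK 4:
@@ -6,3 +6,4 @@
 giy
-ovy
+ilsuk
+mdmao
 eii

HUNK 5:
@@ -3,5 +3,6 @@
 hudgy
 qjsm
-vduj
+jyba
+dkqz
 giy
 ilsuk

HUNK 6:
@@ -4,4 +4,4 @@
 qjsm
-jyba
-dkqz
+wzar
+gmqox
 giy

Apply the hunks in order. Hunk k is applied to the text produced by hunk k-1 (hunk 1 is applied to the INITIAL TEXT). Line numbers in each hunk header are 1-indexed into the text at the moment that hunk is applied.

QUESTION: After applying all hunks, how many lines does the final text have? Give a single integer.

Hunk 1: at line 4 remove [htbm] add [giy,iapvy] -> 12 lines: qnf xmwly hudgy qjsm vduj giy iapvy csfg uaoaq mexf wefg prwh
Hunk 2: at line 6 remove [iapvy,csfg,uaoaq] add [ovy,eknq,nfnc] -> 12 lines: qnf xmwly hudgy qjsm vduj giy ovy eknq nfnc mexf wefg prwh
Hunk 3: at line 6 remove [eknq,nfnc,mexf] add [eii] -> 10 lines: qnf xmwly hudgy qjsm vduj giy ovy eii wefg prwh
Hunk 4: at line 6 remove [ovy] add [ilsuk,mdmao] -> 11 lines: qnf xmwly hudgy qjsm vduj giy ilsuk mdmao eii wefg prwh
Hunk 5: at line 3 remove [vduj] add [jyba,dkqz] -> 12 lines: qnf xmwly hudgy qjsm jyba dkqz giy ilsuk mdmao eii wefg prwh
Hunk 6: at line 4 remove [jyba,dkqz] add [wzar,gmqox] -> 12 lines: qnf xmwly hudgy qjsm wzar gmqox giy ilsuk mdmao eii wefg prwh
Final line count: 12

Answer: 12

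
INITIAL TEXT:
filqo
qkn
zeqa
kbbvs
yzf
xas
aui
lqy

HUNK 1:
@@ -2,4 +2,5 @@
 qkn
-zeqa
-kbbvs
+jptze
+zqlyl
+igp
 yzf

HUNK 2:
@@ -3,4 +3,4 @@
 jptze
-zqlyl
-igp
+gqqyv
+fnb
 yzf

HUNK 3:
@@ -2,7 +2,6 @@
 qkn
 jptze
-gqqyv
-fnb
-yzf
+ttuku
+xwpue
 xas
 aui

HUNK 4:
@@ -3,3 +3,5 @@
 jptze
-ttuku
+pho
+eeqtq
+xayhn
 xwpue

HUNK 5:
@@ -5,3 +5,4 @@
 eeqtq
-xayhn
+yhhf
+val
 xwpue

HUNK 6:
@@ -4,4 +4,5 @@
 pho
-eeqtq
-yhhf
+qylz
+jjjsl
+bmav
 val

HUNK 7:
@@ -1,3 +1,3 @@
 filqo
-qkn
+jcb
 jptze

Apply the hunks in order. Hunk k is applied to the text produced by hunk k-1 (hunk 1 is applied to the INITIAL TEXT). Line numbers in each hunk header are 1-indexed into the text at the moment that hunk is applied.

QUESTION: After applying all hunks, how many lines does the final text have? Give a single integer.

Answer: 12

Derivation:
Hunk 1: at line 2 remove [zeqa,kbbvs] add [jptze,zqlyl,igp] -> 9 lines: filqo qkn jptze zqlyl igp yzf xas aui lqy
Hunk 2: at line 3 remove [zqlyl,igp] add [gqqyv,fnb] -> 9 lines: filqo qkn jptze gqqyv fnb yzf xas aui lqy
Hunk 3: at line 2 remove [gqqyv,fnb,yzf] add [ttuku,xwpue] -> 8 lines: filqo qkn jptze ttuku xwpue xas aui lqy
Hunk 4: at line 3 remove [ttuku] add [pho,eeqtq,xayhn] -> 10 lines: filqo qkn jptze pho eeqtq xayhn xwpue xas aui lqy
Hunk 5: at line 5 remove [xayhn] add [yhhf,val] -> 11 lines: filqo qkn jptze pho eeqtq yhhf val xwpue xas aui lqy
Hunk 6: at line 4 remove [eeqtq,yhhf] add [qylz,jjjsl,bmav] -> 12 lines: filqo qkn jptze pho qylz jjjsl bmav val xwpue xas aui lqy
Hunk 7: at line 1 remove [qkn] add [jcb] -> 12 lines: filqo jcb jptze pho qylz jjjsl bmav val xwpue xas aui lqy
Final line count: 12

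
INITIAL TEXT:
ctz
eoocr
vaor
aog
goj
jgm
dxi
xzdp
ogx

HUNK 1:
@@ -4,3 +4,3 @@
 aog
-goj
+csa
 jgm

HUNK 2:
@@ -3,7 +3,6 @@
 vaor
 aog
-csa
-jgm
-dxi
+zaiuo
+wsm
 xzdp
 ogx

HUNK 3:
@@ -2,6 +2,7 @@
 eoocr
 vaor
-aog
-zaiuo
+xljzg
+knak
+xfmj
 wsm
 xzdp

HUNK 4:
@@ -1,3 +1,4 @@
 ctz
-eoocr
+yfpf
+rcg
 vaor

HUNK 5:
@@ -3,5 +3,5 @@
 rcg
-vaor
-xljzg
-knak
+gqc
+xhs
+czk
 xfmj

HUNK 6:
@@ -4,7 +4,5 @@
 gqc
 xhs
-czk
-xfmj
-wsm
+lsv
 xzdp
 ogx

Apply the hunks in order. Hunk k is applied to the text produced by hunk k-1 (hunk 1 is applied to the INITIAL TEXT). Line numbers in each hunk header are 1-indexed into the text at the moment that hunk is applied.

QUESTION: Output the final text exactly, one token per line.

Hunk 1: at line 4 remove [goj] add [csa] -> 9 lines: ctz eoocr vaor aog csa jgm dxi xzdp ogx
Hunk 2: at line 3 remove [csa,jgm,dxi] add [zaiuo,wsm] -> 8 lines: ctz eoocr vaor aog zaiuo wsm xzdp ogx
Hunk 3: at line 2 remove [aog,zaiuo] add [xljzg,knak,xfmj] -> 9 lines: ctz eoocr vaor xljzg knak xfmj wsm xzdp ogx
Hunk 4: at line 1 remove [eoocr] add [yfpf,rcg] -> 10 lines: ctz yfpf rcg vaor xljzg knak xfmj wsm xzdp ogx
Hunk 5: at line 3 remove [vaor,xljzg,knak] add [gqc,xhs,czk] -> 10 lines: ctz yfpf rcg gqc xhs czk xfmj wsm xzdp ogx
Hunk 6: at line 4 remove [czk,xfmj,wsm] add [lsv] -> 8 lines: ctz yfpf rcg gqc xhs lsv xzdp ogx

Answer: ctz
yfpf
rcg
gqc
xhs
lsv
xzdp
ogx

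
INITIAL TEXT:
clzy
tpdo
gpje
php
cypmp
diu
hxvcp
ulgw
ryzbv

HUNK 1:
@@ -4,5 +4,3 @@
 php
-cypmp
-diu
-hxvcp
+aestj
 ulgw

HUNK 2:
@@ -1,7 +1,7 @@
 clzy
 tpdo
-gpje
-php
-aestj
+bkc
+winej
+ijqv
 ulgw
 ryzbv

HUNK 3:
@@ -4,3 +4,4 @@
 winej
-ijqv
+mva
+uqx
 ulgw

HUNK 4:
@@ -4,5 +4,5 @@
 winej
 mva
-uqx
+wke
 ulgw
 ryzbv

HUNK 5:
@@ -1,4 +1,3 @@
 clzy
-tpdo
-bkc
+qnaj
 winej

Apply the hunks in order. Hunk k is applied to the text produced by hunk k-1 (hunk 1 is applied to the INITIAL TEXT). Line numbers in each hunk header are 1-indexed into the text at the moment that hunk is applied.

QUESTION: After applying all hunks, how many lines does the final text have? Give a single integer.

Answer: 7

Derivation:
Hunk 1: at line 4 remove [cypmp,diu,hxvcp] add [aestj] -> 7 lines: clzy tpdo gpje php aestj ulgw ryzbv
Hunk 2: at line 1 remove [gpje,php,aestj] add [bkc,winej,ijqv] -> 7 lines: clzy tpdo bkc winej ijqv ulgw ryzbv
Hunk 3: at line 4 remove [ijqv] add [mva,uqx] -> 8 lines: clzy tpdo bkc winej mva uqx ulgw ryzbv
Hunk 4: at line 4 remove [uqx] add [wke] -> 8 lines: clzy tpdo bkc winej mva wke ulgw ryzbv
Hunk 5: at line 1 remove [tpdo,bkc] add [qnaj] -> 7 lines: clzy qnaj winej mva wke ulgw ryzbv
Final line count: 7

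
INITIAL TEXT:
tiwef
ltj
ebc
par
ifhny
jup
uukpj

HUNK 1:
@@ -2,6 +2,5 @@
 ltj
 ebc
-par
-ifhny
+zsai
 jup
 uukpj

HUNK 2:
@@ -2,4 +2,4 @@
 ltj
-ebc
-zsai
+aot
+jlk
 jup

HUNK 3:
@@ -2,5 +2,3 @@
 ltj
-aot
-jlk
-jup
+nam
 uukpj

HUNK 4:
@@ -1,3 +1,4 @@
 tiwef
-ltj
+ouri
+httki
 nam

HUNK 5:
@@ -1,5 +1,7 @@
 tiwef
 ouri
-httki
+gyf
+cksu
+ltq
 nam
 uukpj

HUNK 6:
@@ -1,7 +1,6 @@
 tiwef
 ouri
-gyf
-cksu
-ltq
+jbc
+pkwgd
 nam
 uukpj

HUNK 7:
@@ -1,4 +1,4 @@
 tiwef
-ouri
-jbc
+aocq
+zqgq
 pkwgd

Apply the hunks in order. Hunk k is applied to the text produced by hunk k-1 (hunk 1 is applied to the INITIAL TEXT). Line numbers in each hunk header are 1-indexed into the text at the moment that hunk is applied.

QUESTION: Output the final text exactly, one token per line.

Answer: tiwef
aocq
zqgq
pkwgd
nam
uukpj

Derivation:
Hunk 1: at line 2 remove [par,ifhny] add [zsai] -> 6 lines: tiwef ltj ebc zsai jup uukpj
Hunk 2: at line 2 remove [ebc,zsai] add [aot,jlk] -> 6 lines: tiwef ltj aot jlk jup uukpj
Hunk 3: at line 2 remove [aot,jlk,jup] add [nam] -> 4 lines: tiwef ltj nam uukpj
Hunk 4: at line 1 remove [ltj] add [ouri,httki] -> 5 lines: tiwef ouri httki nam uukpj
Hunk 5: at line 1 remove [httki] add [gyf,cksu,ltq] -> 7 lines: tiwef ouri gyf cksu ltq nam uukpj
Hunk 6: at line 1 remove [gyf,cksu,ltq] add [jbc,pkwgd] -> 6 lines: tiwef ouri jbc pkwgd nam uukpj
Hunk 7: at line 1 remove [ouri,jbc] add [aocq,zqgq] -> 6 lines: tiwef aocq zqgq pkwgd nam uukpj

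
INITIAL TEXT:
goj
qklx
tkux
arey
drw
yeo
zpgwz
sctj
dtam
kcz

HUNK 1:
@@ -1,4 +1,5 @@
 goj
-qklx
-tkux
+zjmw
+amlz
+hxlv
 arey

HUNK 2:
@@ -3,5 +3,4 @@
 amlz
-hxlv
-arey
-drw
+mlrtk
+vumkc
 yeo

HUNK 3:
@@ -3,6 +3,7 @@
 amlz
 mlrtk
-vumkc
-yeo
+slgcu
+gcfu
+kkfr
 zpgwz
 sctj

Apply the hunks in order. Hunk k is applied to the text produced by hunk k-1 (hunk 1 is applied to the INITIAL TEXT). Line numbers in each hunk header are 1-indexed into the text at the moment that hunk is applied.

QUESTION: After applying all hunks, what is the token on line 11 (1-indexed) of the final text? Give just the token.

Answer: kcz

Derivation:
Hunk 1: at line 1 remove [qklx,tkux] add [zjmw,amlz,hxlv] -> 11 lines: goj zjmw amlz hxlv arey drw yeo zpgwz sctj dtam kcz
Hunk 2: at line 3 remove [hxlv,arey,drw] add [mlrtk,vumkc] -> 10 lines: goj zjmw amlz mlrtk vumkc yeo zpgwz sctj dtam kcz
Hunk 3: at line 3 remove [vumkc,yeo] add [slgcu,gcfu,kkfr] -> 11 lines: goj zjmw amlz mlrtk slgcu gcfu kkfr zpgwz sctj dtam kcz
Final line 11: kcz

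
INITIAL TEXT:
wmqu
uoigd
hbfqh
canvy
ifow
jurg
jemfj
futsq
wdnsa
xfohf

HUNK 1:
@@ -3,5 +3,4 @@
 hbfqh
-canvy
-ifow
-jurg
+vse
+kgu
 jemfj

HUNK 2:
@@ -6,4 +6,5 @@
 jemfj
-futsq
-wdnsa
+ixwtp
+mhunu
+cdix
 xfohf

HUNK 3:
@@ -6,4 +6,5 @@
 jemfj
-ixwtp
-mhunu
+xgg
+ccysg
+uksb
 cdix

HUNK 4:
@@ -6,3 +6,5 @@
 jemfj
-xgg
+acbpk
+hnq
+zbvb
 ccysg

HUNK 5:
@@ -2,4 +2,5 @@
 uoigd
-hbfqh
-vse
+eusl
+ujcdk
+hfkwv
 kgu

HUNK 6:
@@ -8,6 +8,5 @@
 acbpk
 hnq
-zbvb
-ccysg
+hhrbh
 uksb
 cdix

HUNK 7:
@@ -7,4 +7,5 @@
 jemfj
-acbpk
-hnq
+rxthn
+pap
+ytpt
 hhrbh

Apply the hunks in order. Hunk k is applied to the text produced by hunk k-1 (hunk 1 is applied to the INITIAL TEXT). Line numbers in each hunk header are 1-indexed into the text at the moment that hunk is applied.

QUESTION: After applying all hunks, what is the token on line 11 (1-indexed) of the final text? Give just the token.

Hunk 1: at line 3 remove [canvy,ifow,jurg] add [vse,kgu] -> 9 lines: wmqu uoigd hbfqh vse kgu jemfj futsq wdnsa xfohf
Hunk 2: at line 6 remove [futsq,wdnsa] add [ixwtp,mhunu,cdix] -> 10 lines: wmqu uoigd hbfqh vse kgu jemfj ixwtp mhunu cdix xfohf
Hunk 3: at line 6 remove [ixwtp,mhunu] add [xgg,ccysg,uksb] -> 11 lines: wmqu uoigd hbfqh vse kgu jemfj xgg ccysg uksb cdix xfohf
Hunk 4: at line 6 remove [xgg] add [acbpk,hnq,zbvb] -> 13 lines: wmqu uoigd hbfqh vse kgu jemfj acbpk hnq zbvb ccysg uksb cdix xfohf
Hunk 5: at line 2 remove [hbfqh,vse] add [eusl,ujcdk,hfkwv] -> 14 lines: wmqu uoigd eusl ujcdk hfkwv kgu jemfj acbpk hnq zbvb ccysg uksb cdix xfohf
Hunk 6: at line 8 remove [zbvb,ccysg] add [hhrbh] -> 13 lines: wmqu uoigd eusl ujcdk hfkwv kgu jemfj acbpk hnq hhrbh uksb cdix xfohf
Hunk 7: at line 7 remove [acbpk,hnq] add [rxthn,pap,ytpt] -> 14 lines: wmqu uoigd eusl ujcdk hfkwv kgu jemfj rxthn pap ytpt hhrbh uksb cdix xfohf
Final line 11: hhrbh

Answer: hhrbh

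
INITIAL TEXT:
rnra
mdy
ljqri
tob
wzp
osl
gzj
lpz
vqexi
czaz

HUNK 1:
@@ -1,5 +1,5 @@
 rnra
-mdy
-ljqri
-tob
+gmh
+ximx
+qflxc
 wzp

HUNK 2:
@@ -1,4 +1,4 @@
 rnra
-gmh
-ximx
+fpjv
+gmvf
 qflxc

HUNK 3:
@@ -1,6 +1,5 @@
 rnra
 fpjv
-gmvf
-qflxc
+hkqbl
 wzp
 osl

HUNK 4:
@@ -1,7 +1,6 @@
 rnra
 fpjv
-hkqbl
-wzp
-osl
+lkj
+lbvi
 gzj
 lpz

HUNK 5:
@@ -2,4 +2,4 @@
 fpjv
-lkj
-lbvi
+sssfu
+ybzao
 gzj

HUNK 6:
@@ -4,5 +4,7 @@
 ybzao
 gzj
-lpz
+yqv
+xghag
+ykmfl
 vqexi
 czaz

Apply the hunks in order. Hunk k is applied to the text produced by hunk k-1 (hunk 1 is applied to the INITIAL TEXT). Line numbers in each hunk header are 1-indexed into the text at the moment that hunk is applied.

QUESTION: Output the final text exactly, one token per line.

Answer: rnra
fpjv
sssfu
ybzao
gzj
yqv
xghag
ykmfl
vqexi
czaz

Derivation:
Hunk 1: at line 1 remove [mdy,ljqri,tob] add [gmh,ximx,qflxc] -> 10 lines: rnra gmh ximx qflxc wzp osl gzj lpz vqexi czaz
Hunk 2: at line 1 remove [gmh,ximx] add [fpjv,gmvf] -> 10 lines: rnra fpjv gmvf qflxc wzp osl gzj lpz vqexi czaz
Hunk 3: at line 1 remove [gmvf,qflxc] add [hkqbl] -> 9 lines: rnra fpjv hkqbl wzp osl gzj lpz vqexi czaz
Hunk 4: at line 1 remove [hkqbl,wzp,osl] add [lkj,lbvi] -> 8 lines: rnra fpjv lkj lbvi gzj lpz vqexi czaz
Hunk 5: at line 2 remove [lkj,lbvi] add [sssfu,ybzao] -> 8 lines: rnra fpjv sssfu ybzao gzj lpz vqexi czaz
Hunk 6: at line 4 remove [lpz] add [yqv,xghag,ykmfl] -> 10 lines: rnra fpjv sssfu ybzao gzj yqv xghag ykmfl vqexi czaz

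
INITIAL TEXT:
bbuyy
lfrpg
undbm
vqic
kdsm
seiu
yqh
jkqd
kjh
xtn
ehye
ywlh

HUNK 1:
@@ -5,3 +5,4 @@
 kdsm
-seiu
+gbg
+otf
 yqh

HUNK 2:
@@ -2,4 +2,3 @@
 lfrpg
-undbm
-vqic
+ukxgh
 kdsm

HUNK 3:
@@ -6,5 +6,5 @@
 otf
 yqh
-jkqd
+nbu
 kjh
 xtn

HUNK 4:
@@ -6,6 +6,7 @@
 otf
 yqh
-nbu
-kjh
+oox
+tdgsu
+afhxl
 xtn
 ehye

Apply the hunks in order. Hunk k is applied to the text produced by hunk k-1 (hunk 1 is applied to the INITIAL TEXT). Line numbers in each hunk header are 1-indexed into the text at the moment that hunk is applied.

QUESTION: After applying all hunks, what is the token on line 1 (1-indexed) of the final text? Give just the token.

Answer: bbuyy

Derivation:
Hunk 1: at line 5 remove [seiu] add [gbg,otf] -> 13 lines: bbuyy lfrpg undbm vqic kdsm gbg otf yqh jkqd kjh xtn ehye ywlh
Hunk 2: at line 2 remove [undbm,vqic] add [ukxgh] -> 12 lines: bbuyy lfrpg ukxgh kdsm gbg otf yqh jkqd kjh xtn ehye ywlh
Hunk 3: at line 6 remove [jkqd] add [nbu] -> 12 lines: bbuyy lfrpg ukxgh kdsm gbg otf yqh nbu kjh xtn ehye ywlh
Hunk 4: at line 6 remove [nbu,kjh] add [oox,tdgsu,afhxl] -> 13 lines: bbuyy lfrpg ukxgh kdsm gbg otf yqh oox tdgsu afhxl xtn ehye ywlh
Final line 1: bbuyy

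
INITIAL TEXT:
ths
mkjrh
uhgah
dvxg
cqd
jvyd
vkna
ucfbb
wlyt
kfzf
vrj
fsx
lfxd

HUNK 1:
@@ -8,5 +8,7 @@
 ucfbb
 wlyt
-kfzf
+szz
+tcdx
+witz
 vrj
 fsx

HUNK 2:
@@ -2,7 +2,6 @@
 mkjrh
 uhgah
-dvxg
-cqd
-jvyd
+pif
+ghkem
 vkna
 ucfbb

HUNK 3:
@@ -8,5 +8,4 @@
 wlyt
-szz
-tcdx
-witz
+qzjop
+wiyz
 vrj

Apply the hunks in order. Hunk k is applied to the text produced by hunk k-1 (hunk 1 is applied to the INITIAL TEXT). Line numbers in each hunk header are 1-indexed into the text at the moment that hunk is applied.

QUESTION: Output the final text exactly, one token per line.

Hunk 1: at line 8 remove [kfzf] add [szz,tcdx,witz] -> 15 lines: ths mkjrh uhgah dvxg cqd jvyd vkna ucfbb wlyt szz tcdx witz vrj fsx lfxd
Hunk 2: at line 2 remove [dvxg,cqd,jvyd] add [pif,ghkem] -> 14 lines: ths mkjrh uhgah pif ghkem vkna ucfbb wlyt szz tcdx witz vrj fsx lfxd
Hunk 3: at line 8 remove [szz,tcdx,witz] add [qzjop,wiyz] -> 13 lines: ths mkjrh uhgah pif ghkem vkna ucfbb wlyt qzjop wiyz vrj fsx lfxd

Answer: ths
mkjrh
uhgah
pif
ghkem
vkna
ucfbb
wlyt
qzjop
wiyz
vrj
fsx
lfxd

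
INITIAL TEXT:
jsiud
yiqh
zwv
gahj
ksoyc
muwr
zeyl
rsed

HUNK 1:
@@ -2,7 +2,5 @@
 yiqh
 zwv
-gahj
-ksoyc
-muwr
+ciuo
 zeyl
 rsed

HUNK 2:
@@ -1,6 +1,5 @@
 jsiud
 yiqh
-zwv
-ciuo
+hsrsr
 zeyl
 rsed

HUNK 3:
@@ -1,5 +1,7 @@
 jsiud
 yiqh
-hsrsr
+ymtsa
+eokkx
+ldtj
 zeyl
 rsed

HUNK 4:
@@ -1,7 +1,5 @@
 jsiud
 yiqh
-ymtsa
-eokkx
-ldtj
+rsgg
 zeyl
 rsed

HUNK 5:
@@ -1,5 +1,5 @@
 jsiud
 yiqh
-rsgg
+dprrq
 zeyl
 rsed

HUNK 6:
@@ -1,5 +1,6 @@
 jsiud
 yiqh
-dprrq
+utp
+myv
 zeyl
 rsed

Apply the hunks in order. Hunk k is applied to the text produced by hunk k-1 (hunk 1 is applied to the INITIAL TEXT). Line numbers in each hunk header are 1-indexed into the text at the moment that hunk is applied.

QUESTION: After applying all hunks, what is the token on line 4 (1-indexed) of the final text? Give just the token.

Answer: myv

Derivation:
Hunk 1: at line 2 remove [gahj,ksoyc,muwr] add [ciuo] -> 6 lines: jsiud yiqh zwv ciuo zeyl rsed
Hunk 2: at line 1 remove [zwv,ciuo] add [hsrsr] -> 5 lines: jsiud yiqh hsrsr zeyl rsed
Hunk 3: at line 1 remove [hsrsr] add [ymtsa,eokkx,ldtj] -> 7 lines: jsiud yiqh ymtsa eokkx ldtj zeyl rsed
Hunk 4: at line 1 remove [ymtsa,eokkx,ldtj] add [rsgg] -> 5 lines: jsiud yiqh rsgg zeyl rsed
Hunk 5: at line 1 remove [rsgg] add [dprrq] -> 5 lines: jsiud yiqh dprrq zeyl rsed
Hunk 6: at line 1 remove [dprrq] add [utp,myv] -> 6 lines: jsiud yiqh utp myv zeyl rsed
Final line 4: myv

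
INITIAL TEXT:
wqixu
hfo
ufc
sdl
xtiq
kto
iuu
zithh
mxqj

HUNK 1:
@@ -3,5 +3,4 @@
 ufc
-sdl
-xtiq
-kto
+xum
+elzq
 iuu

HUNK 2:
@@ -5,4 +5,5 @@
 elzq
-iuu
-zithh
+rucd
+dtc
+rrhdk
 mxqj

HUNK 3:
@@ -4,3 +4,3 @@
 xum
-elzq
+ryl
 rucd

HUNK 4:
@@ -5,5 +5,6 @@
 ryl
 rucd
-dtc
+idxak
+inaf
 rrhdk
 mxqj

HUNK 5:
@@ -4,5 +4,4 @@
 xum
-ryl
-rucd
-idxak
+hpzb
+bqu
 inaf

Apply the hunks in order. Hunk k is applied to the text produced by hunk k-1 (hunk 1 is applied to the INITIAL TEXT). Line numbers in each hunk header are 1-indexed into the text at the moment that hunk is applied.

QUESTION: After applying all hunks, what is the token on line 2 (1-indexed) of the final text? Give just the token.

Hunk 1: at line 3 remove [sdl,xtiq,kto] add [xum,elzq] -> 8 lines: wqixu hfo ufc xum elzq iuu zithh mxqj
Hunk 2: at line 5 remove [iuu,zithh] add [rucd,dtc,rrhdk] -> 9 lines: wqixu hfo ufc xum elzq rucd dtc rrhdk mxqj
Hunk 3: at line 4 remove [elzq] add [ryl] -> 9 lines: wqixu hfo ufc xum ryl rucd dtc rrhdk mxqj
Hunk 4: at line 5 remove [dtc] add [idxak,inaf] -> 10 lines: wqixu hfo ufc xum ryl rucd idxak inaf rrhdk mxqj
Hunk 5: at line 4 remove [ryl,rucd,idxak] add [hpzb,bqu] -> 9 lines: wqixu hfo ufc xum hpzb bqu inaf rrhdk mxqj
Final line 2: hfo

Answer: hfo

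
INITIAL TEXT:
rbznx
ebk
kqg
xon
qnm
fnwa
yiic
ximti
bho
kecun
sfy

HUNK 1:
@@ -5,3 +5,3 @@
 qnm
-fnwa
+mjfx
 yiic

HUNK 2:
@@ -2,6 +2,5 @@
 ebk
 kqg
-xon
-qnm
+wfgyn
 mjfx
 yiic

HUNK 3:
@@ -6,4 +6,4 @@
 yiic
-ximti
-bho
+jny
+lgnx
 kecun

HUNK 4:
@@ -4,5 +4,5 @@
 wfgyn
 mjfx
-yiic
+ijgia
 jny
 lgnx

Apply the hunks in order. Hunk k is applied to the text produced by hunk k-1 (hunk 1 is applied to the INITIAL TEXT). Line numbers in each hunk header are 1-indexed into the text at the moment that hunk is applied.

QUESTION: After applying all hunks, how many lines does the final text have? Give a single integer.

Answer: 10

Derivation:
Hunk 1: at line 5 remove [fnwa] add [mjfx] -> 11 lines: rbznx ebk kqg xon qnm mjfx yiic ximti bho kecun sfy
Hunk 2: at line 2 remove [xon,qnm] add [wfgyn] -> 10 lines: rbznx ebk kqg wfgyn mjfx yiic ximti bho kecun sfy
Hunk 3: at line 6 remove [ximti,bho] add [jny,lgnx] -> 10 lines: rbznx ebk kqg wfgyn mjfx yiic jny lgnx kecun sfy
Hunk 4: at line 4 remove [yiic] add [ijgia] -> 10 lines: rbznx ebk kqg wfgyn mjfx ijgia jny lgnx kecun sfy
Final line count: 10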